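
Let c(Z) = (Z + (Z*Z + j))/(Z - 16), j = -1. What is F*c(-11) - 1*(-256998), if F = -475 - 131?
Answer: 2335000/9 ≈ 2.5944e+5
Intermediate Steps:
F = -606
c(Z) = (-1 + Z + Z**2)/(-16 + Z) (c(Z) = (Z + (Z*Z - 1))/(Z - 16) = (Z + (Z**2 - 1))/(-16 + Z) = (Z + (-1 + Z**2))/(-16 + Z) = (-1 + Z + Z**2)/(-16 + Z))
F*c(-11) - 1*(-256998) = -606*(-1 - 11 + (-11)**2)/(-16 - 11) - 1*(-256998) = -606*(-1 - 11 + 121)/(-27) + 256998 = -(-202)*109/9 + 256998 = -606*(-109/27) + 256998 = 22018/9 + 256998 = 2335000/9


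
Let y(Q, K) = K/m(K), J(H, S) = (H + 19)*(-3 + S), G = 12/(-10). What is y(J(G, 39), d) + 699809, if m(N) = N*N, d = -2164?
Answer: 1514386675/2164 ≈ 6.9981e+5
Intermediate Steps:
G = -6/5 (G = 12*(-⅒) = -6/5 ≈ -1.2000)
J(H, S) = (-3 + S)*(19 + H) (J(H, S) = (19 + H)*(-3 + S) = (-3 + S)*(19 + H))
m(N) = N²
y(Q, K) = 1/K (y(Q, K) = K/(K²) = K/K² = 1/K)
y(J(G, 39), d) + 699809 = 1/(-2164) + 699809 = -1/2164 + 699809 = 1514386675/2164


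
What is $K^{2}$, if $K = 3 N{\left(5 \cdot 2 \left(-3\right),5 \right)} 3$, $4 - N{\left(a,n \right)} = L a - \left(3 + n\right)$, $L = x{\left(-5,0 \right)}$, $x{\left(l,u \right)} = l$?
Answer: $1542564$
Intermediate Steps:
$L = -5$
$N{\left(a,n \right)} = 7 + n + 5 a$ ($N{\left(a,n \right)} = 4 - \left(- 5 a - \left(3 + n\right)\right) = 4 - \left(-3 - n - 5 a\right) = 4 + \left(3 + n + 5 a\right) = 7 + n + 5 a$)
$K = -1242$ ($K = 3 \left(7 + 5 + 5 \cdot 5 \cdot 2 \left(-3\right)\right) 3 = 3 \left(7 + 5 + 5 \cdot 10 \left(-3\right)\right) 3 = 3 \left(7 + 5 + 5 \left(-30\right)\right) 3 = 3 \left(7 + 5 - 150\right) 3 = 3 \left(-138\right) 3 = \left(-414\right) 3 = -1242$)
$K^{2} = \left(-1242\right)^{2} = 1542564$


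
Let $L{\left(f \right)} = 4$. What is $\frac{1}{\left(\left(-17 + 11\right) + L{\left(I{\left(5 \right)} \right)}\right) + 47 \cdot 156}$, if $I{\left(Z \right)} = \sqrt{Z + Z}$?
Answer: $\frac{1}{7330} \approx 0.00013643$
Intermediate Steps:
$I{\left(Z \right)} = \sqrt{2} \sqrt{Z}$ ($I{\left(Z \right)} = \sqrt{2 Z} = \sqrt{2} \sqrt{Z}$)
$\frac{1}{\left(\left(-17 + 11\right) + L{\left(I{\left(5 \right)} \right)}\right) + 47 \cdot 156} = \frac{1}{\left(\left(-17 + 11\right) + 4\right) + 47 \cdot 156} = \frac{1}{\left(-6 + 4\right) + 7332} = \frac{1}{-2 + 7332} = \frac{1}{7330}$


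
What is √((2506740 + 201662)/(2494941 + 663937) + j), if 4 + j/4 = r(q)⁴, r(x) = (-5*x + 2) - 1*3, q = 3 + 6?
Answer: √44678302675440476807/1579439 ≈ 4232.0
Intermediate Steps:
q = 9
r(x) = -1 - 5*x (r(x) = (2 - 5*x) - 3 = -1 - 5*x)
j = 17909808 (j = -16 + 4*(-1 - 5*9)⁴ = -16 + 4*(-1 - 45)⁴ = -16 + 4*(-46)⁴ = -16 + 4*4477456 = -16 + 17909824 = 17909808)
√((2506740 + 201662)/(2494941 + 663937) + j) = √((2506740 + 201662)/(2494941 + 663937) + 17909808) = √(2708402/3158878 + 17909808) = √(2708402*(1/3158878) + 17909808) = √(1354201/1579439 + 17909808) = √(28287450591913/1579439) = √44678302675440476807/1579439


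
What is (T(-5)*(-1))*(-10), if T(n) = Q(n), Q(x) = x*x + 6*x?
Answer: -50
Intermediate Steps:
Q(x) = x² + 6*x
T(n) = n*(6 + n)
(T(-5)*(-1))*(-10) = (-5*(6 - 5)*(-1))*(-10) = (-5*1*(-1))*(-10) = -5*(-1)*(-10) = 5*(-10) = -50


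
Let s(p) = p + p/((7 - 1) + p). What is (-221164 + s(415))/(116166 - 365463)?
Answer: 92934914/104954037 ≈ 0.88548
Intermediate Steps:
s(p) = p + p/(6 + p)
(-221164 + s(415))/(116166 - 365463) = (-221164 + 415*(7 + 415)/(6 + 415))/(116166 - 365463) = (-221164 + 415*422/421)/(-249297) = (-221164 + 415*(1/421)*422)*(-1/249297) = (-221164 + 175130/421)*(-1/249297) = -92934914/421*(-1/249297) = 92934914/104954037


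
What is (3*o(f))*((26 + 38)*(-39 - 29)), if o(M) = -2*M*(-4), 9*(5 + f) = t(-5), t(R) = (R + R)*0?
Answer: 522240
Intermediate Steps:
t(R) = 0 (t(R) = (2*R)*0 = 0)
f = -5 (f = -5 + (1/9)*0 = -5 + 0 = -5)
o(M) = 8*M
(3*o(f))*((26 + 38)*(-39 - 29)) = (3*(8*(-5)))*((26 + 38)*(-39 - 29)) = (3*(-40))*(64*(-68)) = -120*(-4352) = 522240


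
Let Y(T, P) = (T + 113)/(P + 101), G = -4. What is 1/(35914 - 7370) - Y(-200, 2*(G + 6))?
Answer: 827811/999040 ≈ 0.82861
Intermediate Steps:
Y(T, P) = (113 + T)/(101 + P)
1/(35914 - 7370) - Y(-200, 2*(G + 6)) = 1/(35914 - 7370) - (113 - 200)/(101 + 2*(-4 + 6)) = 1/28544 - (-87)/(101 + 2*2) = 1/28544 - (-87)/(101 + 4) = 1/28544 - (-87)/105 = 1/28544 - 1*(-29/35) = 1/28544 + 29/35 = 827811/999040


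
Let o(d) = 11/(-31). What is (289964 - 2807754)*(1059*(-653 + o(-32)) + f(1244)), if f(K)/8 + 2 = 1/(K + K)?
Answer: 16795645511515090/9641 ≈ 1.7421e+12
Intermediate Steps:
o(d) = -11/31 (o(d) = 11*(-1/31) = -11/31)
f(K) = -16 + 4/K (f(K) = -16 + 8/(K + K) = -16 + 8/((2*K)) = -16 + 8*(1/(2*K)) = -16 + 4/K)
(289964 - 2807754)*(1059*(-653 + o(-32)) + f(1244)) = (289964 - 2807754)*(1059*(-653 - 11/31) + (-16 + 4/1244)) = -2517790*(1059*(-20254/31) + (-16 + 4*(1/1244))) = -2517790*(-21448986/31 + (-16 + 1/311)) = -2517790*(-21448986/31 - 4975/311) = -2517790*(-6670788871/9641) = 16795645511515090/9641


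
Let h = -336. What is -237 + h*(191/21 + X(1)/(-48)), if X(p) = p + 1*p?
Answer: -3279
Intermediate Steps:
X(p) = 2*p (X(p) = p + p = 2*p)
-237 + h*(191/21 + X(1)/(-48)) = -237 - 336*(191/21 + (2*1)/(-48)) = -237 - 336*(191*(1/21) + 2*(-1/48)) = -237 - 336*(191/21 - 1/24) = -237 - 336*507/56 = -237 - 3042 = -3279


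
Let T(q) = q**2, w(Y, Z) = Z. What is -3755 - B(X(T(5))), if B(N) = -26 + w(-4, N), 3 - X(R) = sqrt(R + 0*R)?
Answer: -3727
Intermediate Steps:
X(R) = 3 - sqrt(R) (X(R) = 3 - sqrt(R + 0*R) = 3 - sqrt(R + 0) = 3 - sqrt(R))
B(N) = -26 + N
-3755 - B(X(T(5))) = -3755 - (-26 + (3 - sqrt(5**2))) = -3755 - (-26 + (3 - sqrt(25))) = -3755 - (-26 + (3 - 1*5)) = -3755 - (-26 + (3 - 5)) = -3755 - (-26 - 2) = -3755 - 1*(-28) = -3755 + 28 = -3727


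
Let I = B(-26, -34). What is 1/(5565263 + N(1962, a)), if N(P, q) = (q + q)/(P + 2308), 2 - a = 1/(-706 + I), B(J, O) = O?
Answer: 1579900/8792559015181 ≈ 1.7969e-7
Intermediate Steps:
I = -34
a = 1481/740 (a = 2 - 1/(-706 - 34) = 2 - 1/(-740) = 2 - 1*(-1/740) = 2 + 1/740 = 1481/740 ≈ 2.0014)
N(P, q) = 2*q/(2308 + P) (N(P, q) = (2*q)/(2308 + P) = 2*q/(2308 + P))
1/(5565263 + N(1962, a)) = 1/(5565263 + 2*(1481/740)/(2308 + 1962)) = 1/(5565263 + 2*(1481/740)/4270) = 1/(5565263 + 2*(1481/740)*(1/4270)) = 1/(5565263 + 1481/1579900) = 1/(8792559015181/1579900) = 1579900/8792559015181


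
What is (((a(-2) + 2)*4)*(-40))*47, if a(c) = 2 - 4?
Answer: 0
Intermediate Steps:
a(c) = -2
(((a(-2) + 2)*4)*(-40))*47 = (((-2 + 2)*4)*(-40))*47 = ((0*4)*(-40))*47 = (0*(-40))*47 = 0*47 = 0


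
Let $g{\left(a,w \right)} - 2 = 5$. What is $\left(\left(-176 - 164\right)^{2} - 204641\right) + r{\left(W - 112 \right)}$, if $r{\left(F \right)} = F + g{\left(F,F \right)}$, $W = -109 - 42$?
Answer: $-89297$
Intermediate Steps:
$g{\left(a,w \right)} = 7$ ($g{\left(a,w \right)} = 2 + 5 = 7$)
$W = -151$
$r{\left(F \right)} = 7 + F$ ($r{\left(F \right)} = F + 7 = 7 + F$)
$\left(\left(-176 - 164\right)^{2} - 204641\right) + r{\left(W - 112 \right)} = \left(\left(-176 - 164\right)^{2} - 204641\right) + \left(7 - 263\right) = \left(\left(-340\right)^{2} - 204641\right) + \left(7 - 263\right) = \left(115600 - 204641\right) - 256 = -89041 - 256 = -89297$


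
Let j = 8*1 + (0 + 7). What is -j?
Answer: -15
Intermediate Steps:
j = 15 (j = 8 + 7 = 15)
-j = -1*15 = -15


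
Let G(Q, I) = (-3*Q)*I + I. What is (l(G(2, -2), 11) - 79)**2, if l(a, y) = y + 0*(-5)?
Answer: 4624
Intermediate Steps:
G(Q, I) = I - 3*I*Q (G(Q, I) = -3*I*Q + I = I - 3*I*Q)
l(a, y) = y (l(a, y) = y + 0 = y)
(l(G(2, -2), 11) - 79)**2 = (11 - 79)**2 = (-68)**2 = 4624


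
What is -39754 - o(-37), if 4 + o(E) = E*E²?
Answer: 10903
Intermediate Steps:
o(E) = -4 + E³ (o(E) = -4 + E*E² = -4 + E³)
-39754 - o(-37) = -39754 - (-4 + (-37)³) = -39754 - (-4 - 50653) = -39754 - 1*(-50657) = -39754 + 50657 = 10903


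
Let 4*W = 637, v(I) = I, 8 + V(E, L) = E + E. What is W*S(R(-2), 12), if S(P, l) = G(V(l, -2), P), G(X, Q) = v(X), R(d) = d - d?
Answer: 2548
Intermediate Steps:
R(d) = 0
V(E, L) = -8 + 2*E (V(E, L) = -8 + (E + E) = -8 + 2*E)
G(X, Q) = X
S(P, l) = -8 + 2*l
W = 637/4 (W = (1/4)*637 = 637/4 ≈ 159.25)
W*S(R(-2), 12) = 637*(-8 + 2*12)/4 = 637*(-8 + 24)/4 = (637/4)*16 = 2548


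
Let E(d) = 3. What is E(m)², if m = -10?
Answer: 9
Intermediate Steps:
E(m)² = 3² = 9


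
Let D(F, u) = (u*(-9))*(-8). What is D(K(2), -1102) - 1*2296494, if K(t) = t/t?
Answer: -2375838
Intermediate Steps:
K(t) = 1
D(F, u) = 72*u (D(F, u) = -9*u*(-8) = 72*u)
D(K(2), -1102) - 1*2296494 = 72*(-1102) - 1*2296494 = -79344 - 2296494 = -2375838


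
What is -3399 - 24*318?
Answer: -11031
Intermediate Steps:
-3399 - 24*318 = -3399 - 1*7632 = -3399 - 7632 = -11031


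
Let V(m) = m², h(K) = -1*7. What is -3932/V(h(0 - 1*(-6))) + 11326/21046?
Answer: -41098949/515627 ≈ -79.707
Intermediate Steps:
h(K) = -7
-3932/V(h(0 - 1*(-6))) + 11326/21046 = -3932/((-7)²) + 11326/21046 = -3932/49 + 11326*(1/21046) = -3932*1/49 + 5663/10523 = -3932/49 + 5663/10523 = -41098949/515627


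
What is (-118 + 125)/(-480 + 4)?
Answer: -1/68 ≈ -0.014706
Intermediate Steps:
(-118 + 125)/(-480 + 4) = 7/(-476) = 7*(-1/476) = -1/68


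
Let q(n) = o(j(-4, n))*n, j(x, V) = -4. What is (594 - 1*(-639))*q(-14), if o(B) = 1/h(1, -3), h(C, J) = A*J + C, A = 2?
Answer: 17262/5 ≈ 3452.4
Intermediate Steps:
h(C, J) = C + 2*J (h(C, J) = 2*J + C = C + 2*J)
o(B) = -⅕ (o(B) = 1/(1 + 2*(-3)) = 1/(1 - 6) = 1/(-5) = -⅕)
q(n) = -n/5
(594 - 1*(-639))*q(-14) = (594 - 1*(-639))*(-⅕*(-14)) = (594 + 639)*(14/5) = 1233*(14/5) = 17262/5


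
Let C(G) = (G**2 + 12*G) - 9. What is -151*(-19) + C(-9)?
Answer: 2833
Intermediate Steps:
C(G) = -9 + G**2 + 12*G
-151*(-19) + C(-9) = -151*(-19) + (-9 + (-9)**2 + 12*(-9)) = 2869 + (-9 + 81 - 108) = 2869 - 36 = 2833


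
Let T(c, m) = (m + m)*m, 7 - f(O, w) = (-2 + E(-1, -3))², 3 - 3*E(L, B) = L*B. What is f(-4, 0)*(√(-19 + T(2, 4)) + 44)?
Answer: 132 + 3*√13 ≈ 142.82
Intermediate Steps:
E(L, B) = 1 - B*L/3 (E(L, B) = 1 - L*B/3 = 1 - B*L/3)
f(O, w) = 3 (f(O, w) = 7 - (-2 + (1 - ⅓*(-3)*(-1)))² = 7 - (-2 + (1 - 1))² = 7 - (-2 + 0)² = 7 - 1*(-2)² = 7 - 1*4 = 7 - 4 = 3)
T(c, m) = 2*m² (T(c, m) = (2*m)*m = 2*m²)
f(-4, 0)*(√(-19 + T(2, 4)) + 44) = 3*(√(-19 + 2*4²) + 44) = 3*(√(-19 + 2*16) + 44) = 3*(√(-19 + 32) + 44) = 3*(√13 + 44) = 3*(44 + √13) = 132 + 3*√13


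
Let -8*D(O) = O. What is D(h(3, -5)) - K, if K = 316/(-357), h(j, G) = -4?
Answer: 989/714 ≈ 1.3852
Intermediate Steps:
K = -316/357 (K = 316*(-1/357) = -316/357 ≈ -0.88515)
D(O) = -O/8
D(h(3, -5)) - K = -1/8*(-4) - 1*(-316/357) = 1/2 + 316/357 = 989/714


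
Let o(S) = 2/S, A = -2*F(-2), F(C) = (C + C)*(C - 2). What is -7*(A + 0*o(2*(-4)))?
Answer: 224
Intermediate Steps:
F(C) = 2*C*(-2 + C) (F(C) = (2*C)*(-2 + C) = 2*C*(-2 + C))
A = -32 (A = -4*(-2)*(-2 - 2) = -4*(-2)*(-4) = -2*16 = -32)
-7*(A + 0*o(2*(-4))) = -7*(-32 + 0*(2/((2*(-4))))) = -7*(-32 + 0*(2/(-8))) = -7*(-32 + 0*(2*(-⅛))) = -7*(-32 + 0*(-¼)) = -7*(-32 + 0) = -7*(-32) = 224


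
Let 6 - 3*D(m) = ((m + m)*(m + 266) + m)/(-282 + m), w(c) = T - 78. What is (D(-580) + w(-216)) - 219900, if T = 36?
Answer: -94733530/431 ≈ -2.1980e+5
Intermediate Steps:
w(c) = -42 (w(c) = 36 - 78 = -42)
D(m) = 2 - (m + 2*m*(266 + m))/(3*(-282 + m)) (D(m) = 2 - ((m + m)*(m + 266) + m)/(3*(-282 + m)) = 2 - ((2*m)*(266 + m) + m)/(3*(-282 + m)) = 2 - (2*m*(266 + m) + m)/(3*(-282 + m)) = 2 - (m + 2*m*(266 + m))/(3*(-282 + m)))
(D(-580) + w(-216)) - 219900 = ((-1692 - 527*(-580) - 2*(-580)**2)/(3*(-282 - 580)) - 42) - 219900 = ((1/3)*(-1692 + 305660 - 2*336400)/(-862) - 42) - 219900 = ((1/3)*(-1/862)*(-1692 + 305660 - 672800) - 42) - 219900 = ((1/3)*(-1/862)*(-368832) - 42) - 219900 = (61472/431 - 42) - 219900 = 43370/431 - 219900 = -94733530/431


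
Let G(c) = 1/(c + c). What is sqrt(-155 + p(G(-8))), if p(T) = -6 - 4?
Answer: I*sqrt(165) ≈ 12.845*I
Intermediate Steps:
G(c) = 1/(2*c)
p(T) = -10
sqrt(-155 + p(G(-8))) = sqrt(-155 - 10) = sqrt(-165) = I*sqrt(165)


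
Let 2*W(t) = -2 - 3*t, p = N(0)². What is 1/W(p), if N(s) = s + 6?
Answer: -1/55 ≈ -0.018182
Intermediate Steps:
N(s) = 6 + s
p = 36 (p = (6 + 0)² = 6² = 36)
W(t) = -1 - 3*t/2 (W(t) = (-2 - 3*t)/2 = -1 - 3*t/2)
1/W(p) = 1/(-1 - 3/2*36) = 1/(-1 - 54) = 1/(-55) = -1/55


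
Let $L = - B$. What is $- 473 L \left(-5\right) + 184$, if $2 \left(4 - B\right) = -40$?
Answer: $-56576$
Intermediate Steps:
$B = 24$ ($B = 4 - -20 = 4 + 20 = 24$)
$L = -24$ ($L = \left(-1\right) 24 = -24$)
$- 473 L \left(-5\right) + 184 = - 473 \left(\left(-24\right) \left(-5\right)\right) + 184 = \left(-473\right) 120 + 184 = -56760 + 184 = -56576$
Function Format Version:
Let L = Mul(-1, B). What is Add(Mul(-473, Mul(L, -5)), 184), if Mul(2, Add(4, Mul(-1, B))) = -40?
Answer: -56576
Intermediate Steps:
B = 24 (B = Add(4, Mul(Rational(-1, 2), -40)) = Add(4, 20) = 24)
L = -24 (L = Mul(-1, 24) = -24)
Add(Mul(-473, Mul(L, -5)), 184) = Add(Mul(-473, Mul(-24, -5)), 184) = Add(Mul(-473, 120), 184) = Add(-56760, 184) = -56576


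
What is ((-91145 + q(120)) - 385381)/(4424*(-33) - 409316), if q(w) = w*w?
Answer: 231063/277654 ≈ 0.83220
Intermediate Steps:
q(w) = w²
((-91145 + q(120)) - 385381)/(4424*(-33) - 409316) = ((-91145 + 120²) - 385381)/(4424*(-33) - 409316) = ((-91145 + 14400) - 385381)/(-145992 - 409316) = (-76745 - 385381)/(-555308) = -462126*(-1/555308) = 231063/277654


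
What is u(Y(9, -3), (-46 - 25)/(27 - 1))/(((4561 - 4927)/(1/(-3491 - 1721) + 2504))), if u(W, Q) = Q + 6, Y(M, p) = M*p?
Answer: -1109321995/49597392 ≈ -22.367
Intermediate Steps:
u(W, Q) = 6 + Q
u(Y(9, -3), (-46 - 25)/(27 - 1))/(((4561 - 4927)/(1/(-3491 - 1721) + 2504))) = (6 + (-46 - 25)/(27 - 1))/(((4561 - 4927)/(1/(-3491 - 1721) + 2504))) = (6 - 71/26)/((-366/(1/(-5212) + 2504))) = (6 - 71*1/26)/((-366/(-1/5212 + 2504))) = (6 - 71/26)/((-366/13050847/5212)) = 85/(26*((-366*5212/13050847))) = 85/(26*(-1907592/13050847)) = (85/26)*(-13050847/1907592) = -1109321995/49597392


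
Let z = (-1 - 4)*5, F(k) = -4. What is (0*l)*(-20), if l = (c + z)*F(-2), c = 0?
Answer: 0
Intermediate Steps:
z = -25 (z = -5*5 = -25)
l = 100 (l = (0 - 25)*(-4) = -25*(-4) = 100)
(0*l)*(-20) = (0*100)*(-20) = 0*(-20) = 0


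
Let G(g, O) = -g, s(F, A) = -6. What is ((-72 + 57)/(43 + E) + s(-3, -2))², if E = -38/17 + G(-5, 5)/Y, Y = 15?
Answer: 177982281/4393216 ≈ 40.513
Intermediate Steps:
E = -97/51 (E = -38/17 - 1*(-5)/15 = -38*1/17 + 5*(1/15) = -38/17 + ⅓ = -97/51 ≈ -1.9020)
((-72 + 57)/(43 + E) + s(-3, -2))² = ((-72 + 57)/(43 - 97/51) - 6)² = (-15/2096/51 - 6)² = (-15*51/2096 - 6)² = (-765/2096 - 6)² = (-13341/2096)² = 177982281/4393216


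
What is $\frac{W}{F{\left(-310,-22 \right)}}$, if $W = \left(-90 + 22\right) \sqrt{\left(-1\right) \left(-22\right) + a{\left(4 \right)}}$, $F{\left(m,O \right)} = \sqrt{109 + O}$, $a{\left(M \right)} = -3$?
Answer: $- \frac{68 \sqrt{1653}}{87} \approx -31.778$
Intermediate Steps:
$W = - 68 \sqrt{19}$ ($W = \left(-90 + 22\right) \sqrt{\left(-1\right) \left(-22\right) - 3} = - 68 \sqrt{22 - 3} = - 68 \sqrt{19} \approx -296.41$)
$\frac{W}{F{\left(-310,-22 \right)}} = \frac{\left(-68\right) \sqrt{19}}{\sqrt{109 - 22}} = \frac{\left(-68\right) \sqrt{19}}{\sqrt{87}} = - 68 \sqrt{19} \frac{\sqrt{87}}{87} = - \frac{68 \sqrt{1653}}{87}$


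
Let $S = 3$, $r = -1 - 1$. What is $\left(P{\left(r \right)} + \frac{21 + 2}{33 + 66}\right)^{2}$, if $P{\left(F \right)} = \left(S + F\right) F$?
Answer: $\frac{30625}{9801} \approx 3.1247$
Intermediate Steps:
$r = -2$
$P{\left(F \right)} = F \left(3 + F\right)$ ($P{\left(F \right)} = \left(3 + F\right) F = F \left(3 + F\right)$)
$\left(P{\left(r \right)} + \frac{21 + 2}{33 + 66}\right)^{2} = \left(- 2 \left(3 - 2\right) + \frac{21 + 2}{33 + 66}\right)^{2} = \left(\left(-2\right) 1 + \frac{23}{99}\right)^{2} = \left(-2 + 23 \cdot \frac{1}{99}\right)^{2} = \left(-2 + \frac{23}{99}\right)^{2} = \left(- \frac{175}{99}\right)^{2} = \frac{30625}{9801}$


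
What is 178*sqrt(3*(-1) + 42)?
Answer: 178*sqrt(39) ≈ 1111.6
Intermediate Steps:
178*sqrt(3*(-1) + 42) = 178*sqrt(-3 + 42) = 178*sqrt(39)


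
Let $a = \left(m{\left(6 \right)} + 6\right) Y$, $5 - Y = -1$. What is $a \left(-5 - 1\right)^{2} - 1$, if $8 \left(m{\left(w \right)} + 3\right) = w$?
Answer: $809$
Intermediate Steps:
$Y = 6$ ($Y = 5 - -1 = 5 + 1 = 6$)
$m{\left(w \right)} = -3 + \frac{w}{8}$
$a = \frac{45}{2}$ ($a = \left(\left(-3 + \frac{1}{8} \cdot 6\right) + 6\right) 6 = \left(\left(-3 + \frac{3}{4}\right) + 6\right) 6 = \left(- \frac{9}{4} + 6\right) 6 = \frac{15}{4} \cdot 6 = \frac{45}{2} \approx 22.5$)
$a \left(-5 - 1\right)^{2} - 1 = \frac{45 \left(-5 - 1\right)^{2}}{2} - 1 = \frac{45 \left(-6\right)^{2}}{2} - 1 = \frac{45}{2} \cdot 36 - 1 = 810 - 1 = 809$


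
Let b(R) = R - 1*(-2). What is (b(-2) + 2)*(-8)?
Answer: -16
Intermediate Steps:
b(R) = 2 + R (b(R) = R + 2 = 2 + R)
(b(-2) + 2)*(-8) = ((2 - 2) + 2)*(-8) = (0 + 2)*(-8) = 2*(-8) = -16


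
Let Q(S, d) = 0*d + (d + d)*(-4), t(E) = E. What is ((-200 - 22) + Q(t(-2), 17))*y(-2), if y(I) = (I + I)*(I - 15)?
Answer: -24344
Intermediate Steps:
Q(S, d) = -8*d (Q(S, d) = 0 + (2*d)*(-4) = 0 - 8*d = -8*d)
y(I) = 2*I*(-15 + I) (y(I) = (2*I)*(-15 + I) = 2*I*(-15 + I))
((-200 - 22) + Q(t(-2), 17))*y(-2) = ((-200 - 22) - 8*17)*(2*(-2)*(-15 - 2)) = (-222 - 136)*(2*(-2)*(-17)) = -358*68 = -24344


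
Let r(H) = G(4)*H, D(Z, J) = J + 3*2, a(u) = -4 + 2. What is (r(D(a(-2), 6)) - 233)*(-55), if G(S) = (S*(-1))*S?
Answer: 23375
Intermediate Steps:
G(S) = -S**2 (G(S) = (-S)*S = -S**2)
a(u) = -2
D(Z, J) = 6 + J (D(Z, J) = J + 6 = 6 + J)
r(H) = -16*H (r(H) = (-1*4**2)*H = (-1*16)*H = -16*H)
(r(D(a(-2), 6)) - 233)*(-55) = (-16*(6 + 6) - 233)*(-55) = (-16*12 - 233)*(-55) = (-192 - 233)*(-55) = -425*(-55) = 23375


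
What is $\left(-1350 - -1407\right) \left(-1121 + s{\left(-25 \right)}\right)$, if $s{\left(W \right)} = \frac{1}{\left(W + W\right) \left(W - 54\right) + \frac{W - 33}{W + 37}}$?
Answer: $- \frac{1512505545}{23671} \approx -63897.0$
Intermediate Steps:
$s{\left(W \right)} = \frac{1}{\frac{-33 + W}{37 + W} + 2 W \left(-54 + W\right)}$ ($s{\left(W \right)} = \frac{1}{2 W \left(-54 + W\right) + \frac{-33 + W}{37 + W}} = \frac{1}{\frac{-33 + W}{37 + W} + 2 W \left(-54 + W\right)}$)
$\left(-1350 - -1407\right) \left(-1121 + s{\left(-25 \right)}\right) = \left(-1350 - -1407\right) \left(-1121 + \frac{37 - 25}{-33 - -99875 - 34 \left(-25\right)^{2} + 2 \left(-25\right)^{3}}\right) = \left(-1350 + 1407\right) \left(-1121 + \frac{1}{-33 + 99875 - 21250 + 2 \left(-15625\right)} 12\right) = 57 \left(-1121 + \frac{1}{-33 + 99875 - 21250 - 31250} \cdot 12\right) = 57 \left(-1121 + \frac{1}{47342} \cdot 12\right) = 57 \left(-1121 + \frac{6}{23671}\right) = 57 \left(- \frac{26535185}{23671}\right) = - \frac{1512505545}{23671}$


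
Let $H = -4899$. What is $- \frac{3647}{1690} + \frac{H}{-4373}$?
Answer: $- \frac{7669021}{7390370} \approx -1.0377$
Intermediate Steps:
$- \frac{3647}{1690} + \frac{H}{-4373} = - \frac{3647}{1690} - \frac{4899}{-4373} = \left(-3647\right) \frac{1}{1690} - - \frac{4899}{4373} = - \frac{3647}{1690} + \frac{4899}{4373} = - \frac{7669021}{7390370}$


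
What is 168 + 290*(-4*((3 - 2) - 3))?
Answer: 2488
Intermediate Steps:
168 + 290*(-4*((3 - 2) - 3)) = 168 + 290*(-4*(1 - 3)) = 168 + 290*(-4*(-2)) = 168 + 290*8 = 168 + 2320 = 2488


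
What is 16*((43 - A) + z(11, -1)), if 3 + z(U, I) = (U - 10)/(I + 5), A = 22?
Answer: 292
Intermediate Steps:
z(U, I) = -3 + (-10 + U)/(5 + I) (z(U, I) = -3 + (U - 10)/(I + 5) = -3 + (-10 + U)/(5 + I))
16*((43 - A) + z(11, -1)) = 16*((43 - 1*22) + (-25 + 11 - 3*(-1))/(5 - 1)) = 16*((43 - 22) + (-25 + 11 + 3)/4) = 16*(21 + (¼)*(-11)) = 16*(21 - 11/4) = 16*(73/4) = 292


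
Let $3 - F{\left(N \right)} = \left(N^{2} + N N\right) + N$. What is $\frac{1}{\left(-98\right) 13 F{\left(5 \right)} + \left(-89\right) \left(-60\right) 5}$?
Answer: $\frac{1}{92948} \approx 1.0759 \cdot 10^{-5}$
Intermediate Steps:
$F{\left(N \right)} = 3 - N - 2 N^{2}$ ($F{\left(N \right)} = 3 - \left(\left(N^{2} + N N\right) + N\right) = 3 - \left(\left(N^{2} + N^{2}\right) + N\right) = 3 - \left(2 N^{2} + N\right) = 3 - \left(N + 2 N^{2}\right) = 3 - N - 2 N^{2}$)
$\frac{1}{\left(-98\right) 13 F{\left(5 \right)} + \left(-89\right) \left(-60\right) 5} = \frac{1}{\left(-98\right) 13 \left(3 - 5 - 2 \cdot 5^{2}\right) + \left(-89\right) \left(-60\right) 5} = \frac{1}{- 1274 \left(3 - 5 - 50\right) + 5340 \cdot 5} = \frac{1}{- 1274 \left(3 - 5 - 50\right) + 26700} = \frac{1}{\left(-1274\right) \left(-52\right) + 26700} = \frac{1}{66248 + 26700} = \frac{1}{92948}$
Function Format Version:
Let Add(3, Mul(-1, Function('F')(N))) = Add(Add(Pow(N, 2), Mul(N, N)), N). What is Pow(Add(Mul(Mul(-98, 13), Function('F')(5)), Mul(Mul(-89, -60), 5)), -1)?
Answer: Rational(1, 92948) ≈ 1.0759e-5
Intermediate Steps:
Function('F')(N) = Add(3, Mul(-1, N), Mul(-2, Pow(N, 2))) (Function('F')(N) = Add(3, Mul(-1, Add(Add(Pow(N, 2), Mul(N, N)), N))) = Add(3, Mul(-1, Add(Add(Pow(N, 2), Pow(N, 2)), N))) = Add(3, Mul(-1, Add(Mul(2, Pow(N, 2)), N))) = Add(3, Mul(-1, Add(N, Mul(2, Pow(N, 2))))) = Add(3, Add(Mul(-1, N), Mul(-2, Pow(N, 2)))) = Add(3, Mul(-1, N), Mul(-2, Pow(N, 2))))
Pow(Add(Mul(Mul(-98, 13), Function('F')(5)), Mul(Mul(-89, -60), 5)), -1) = Pow(Add(Mul(Mul(-98, 13), Add(3, Mul(-1, 5), Mul(-2, Pow(5, 2)))), Mul(Mul(-89, -60), 5)), -1) = Pow(Add(Mul(-1274, Add(3, -5, Mul(-2, 25))), Mul(5340, 5)), -1) = Pow(Add(Mul(-1274, Add(3, -5, -50)), 26700), -1) = Pow(Add(Mul(-1274, -52), 26700), -1) = Pow(Add(66248, 26700), -1) = Pow(92948, -1) = Rational(1, 92948)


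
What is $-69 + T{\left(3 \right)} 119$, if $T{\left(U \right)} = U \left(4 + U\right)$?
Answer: $2430$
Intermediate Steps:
$-69 + T{\left(3 \right)} 119 = -69 + 3 \left(4 + 3\right) 119 = -69 + 3 \cdot 7 \cdot 119 = -69 + 21 \cdot 119 = -69 + 2499 = 2430$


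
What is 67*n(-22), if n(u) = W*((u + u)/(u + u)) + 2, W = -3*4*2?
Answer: -1474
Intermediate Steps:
W = -24 (W = -12*2 = -24)
n(u) = -22 (n(u) = -24*(u + u)/(u + u) + 2 = -24*2*u/(2*u) + 2 = -24*2*u*1/(2*u) + 2 = -24*1 + 2 = -24 + 2 = -22)
67*n(-22) = 67*(-22) = -1474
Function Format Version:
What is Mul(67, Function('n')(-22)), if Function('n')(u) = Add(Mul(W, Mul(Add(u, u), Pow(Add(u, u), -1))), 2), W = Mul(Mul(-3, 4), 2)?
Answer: -1474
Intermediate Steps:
W = -24 (W = Mul(-12, 2) = -24)
Function('n')(u) = -22 (Function('n')(u) = Add(Mul(-24, Mul(Add(u, u), Pow(Add(u, u), -1))), 2) = Add(Mul(-24, Mul(Mul(2, u), Pow(Mul(2, u), -1))), 2) = Add(Mul(-24, Mul(Mul(2, u), Mul(Rational(1, 2), Pow(u, -1)))), 2) = Add(Mul(-24, 1), 2) = Add(-24, 2) = -22)
Mul(67, Function('n')(-22)) = Mul(67, -22) = -1474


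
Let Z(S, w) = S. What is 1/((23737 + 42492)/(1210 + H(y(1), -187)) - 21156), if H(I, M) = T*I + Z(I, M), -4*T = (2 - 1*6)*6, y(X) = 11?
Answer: -1287/27161543 ≈ -4.7383e-5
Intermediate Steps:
T = 6 (T = -(2 - 1*6)*6/4 = -(2 - 6)*6/4 = -(-1)*6 = -¼*(-24) = 6)
H(I, M) = 7*I (H(I, M) = 6*I + I = 7*I)
1/((23737 + 42492)/(1210 + H(y(1), -187)) - 21156) = 1/((23737 + 42492)/(1210 + 7*11) - 21156) = 1/(66229/(1210 + 77) - 21156) = 1/(66229/1287 - 21156) = 1/(-27161543/1287) = -1287/27161543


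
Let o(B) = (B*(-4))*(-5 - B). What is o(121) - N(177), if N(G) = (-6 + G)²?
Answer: 31743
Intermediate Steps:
o(B) = -4*B*(-5 - B) (o(B) = (-4*B)*(-5 - B) = -4*B*(-5 - B))
o(121) - N(177) = 4*121*(5 + 121) - (-6 + 177)² = 4*121*126 - 1*171² = 60984 - 1*29241 = 60984 - 29241 = 31743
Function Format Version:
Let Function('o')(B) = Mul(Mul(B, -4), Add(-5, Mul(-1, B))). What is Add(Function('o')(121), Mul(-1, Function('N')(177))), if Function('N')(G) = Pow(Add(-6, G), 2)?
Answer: 31743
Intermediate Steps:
Function('o')(B) = Mul(-4, B, Add(-5, Mul(-1, B))) (Function('o')(B) = Mul(Mul(-4, B), Add(-5, Mul(-1, B))) = Mul(-4, B, Add(-5, Mul(-1, B))))
Add(Function('o')(121), Mul(-1, Function('N')(177))) = Add(Mul(4, 121, Add(5, 121)), Mul(-1, Pow(Add(-6, 177), 2))) = Add(Mul(4, 121, 126), Mul(-1, Pow(171, 2))) = Add(60984, Mul(-1, 29241)) = Add(60984, -29241) = 31743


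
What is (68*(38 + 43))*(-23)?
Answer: -126684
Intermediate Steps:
(68*(38 + 43))*(-23) = (68*81)*(-23) = 5508*(-23) = -126684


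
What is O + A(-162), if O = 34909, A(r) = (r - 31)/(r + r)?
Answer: 11310709/324 ≈ 34910.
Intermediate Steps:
A(r) = (-31 + r)/(2*r) (A(r) = (-31 + r)/((2*r)) = (-31 + r)*(1/(2*r)) = (-31 + r)/(2*r))
O + A(-162) = 34909 + (½)*(-31 - 162)/(-162) = 34909 + (½)*(-1/162)*(-193) = 34909 + 193/324 = 11310709/324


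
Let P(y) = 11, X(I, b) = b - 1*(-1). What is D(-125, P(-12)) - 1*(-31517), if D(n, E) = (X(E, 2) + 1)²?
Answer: 31533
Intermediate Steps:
X(I, b) = 1 + b (X(I, b) = b + 1 = 1 + b)
D(n, E) = 16 (D(n, E) = ((1 + 2) + 1)² = (3 + 1)² = 4² = 16)
D(-125, P(-12)) - 1*(-31517) = 16 - 1*(-31517) = 16 + 31517 = 31533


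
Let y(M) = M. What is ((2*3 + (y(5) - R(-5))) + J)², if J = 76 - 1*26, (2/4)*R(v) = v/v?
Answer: 3481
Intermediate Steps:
R(v) = 2 (R(v) = 2*(v/v) = 2*1 = 2)
J = 50 (J = 76 - 26 = 50)
((2*3 + (y(5) - R(-5))) + J)² = ((2*3 + (5 - 1*2)) + 50)² = ((6 + (5 - 2)) + 50)² = ((6 + 3) + 50)² = (9 + 50)² = 59² = 3481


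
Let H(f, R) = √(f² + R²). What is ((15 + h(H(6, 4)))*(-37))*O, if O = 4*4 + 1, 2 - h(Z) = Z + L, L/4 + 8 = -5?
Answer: -43401 + 1258*√13 ≈ -38865.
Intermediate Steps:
H(f, R) = √(R² + f²)
L = -52 (L = -32 + 4*(-5) = -32 - 20 = -52)
h(Z) = 54 - Z (h(Z) = 2 - (Z - 52) = 2 - (-52 + Z) = 2 + (52 - Z) = 54 - Z)
O = 17 (O = 16 + 1 = 17)
((15 + h(H(6, 4)))*(-37))*O = ((15 + (54 - √(4² + 6²)))*(-37))*17 = ((15 + (54 - √(16 + 36)))*(-37))*17 = ((15 + (54 - √52))*(-37))*17 = ((15 + (54 - 2*√13))*(-37))*17 = ((69 - 2*√13)*(-37))*17 = (-2553 + 74*√13)*17 = -43401 + 1258*√13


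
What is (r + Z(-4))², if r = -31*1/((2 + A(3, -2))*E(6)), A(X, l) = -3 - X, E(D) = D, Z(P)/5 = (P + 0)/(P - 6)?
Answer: 6241/576 ≈ 10.835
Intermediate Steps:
Z(P) = 5*P/(-6 + P) (Z(P) = 5*((P + 0)/(P - 6)) = 5*(P/(-6 + P)) = 5*P/(-6 + P))
r = 31/24 (r = -31*1/(6*(2 + (-3 - 1*3))) = -31*1/(6*(2 + (-3 - 3))) = -31*1/(6*(2 - 6)) = -31/(6*(-4)) = -31/(-24) = -31*(-1/24) = 31/24 ≈ 1.2917)
(r + Z(-4))² = (31/24 + 5*(-4)/(-6 - 4))² = (31/24 + 5*(-4)/(-10))² = (31/24 + 5*(-4)*(-⅒))² = (31/24 + 2)² = (79/24)² = 6241/576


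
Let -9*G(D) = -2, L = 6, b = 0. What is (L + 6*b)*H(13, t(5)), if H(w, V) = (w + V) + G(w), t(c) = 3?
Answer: 292/3 ≈ 97.333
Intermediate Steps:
G(D) = 2/9 (G(D) = -1/9*(-2) = 2/9)
H(w, V) = 2/9 + V + w (H(w, V) = (w + V) + 2/9 = (V + w) + 2/9 = 2/9 + V + w)
(L + 6*b)*H(13, t(5)) = (6 + 6*0)*(2/9 + 3 + 13) = (6 + 0)*(146/9) = 6*(146/9) = 292/3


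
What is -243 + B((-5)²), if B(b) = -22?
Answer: -265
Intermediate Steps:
-243 + B((-5)²) = -243 - 22 = -265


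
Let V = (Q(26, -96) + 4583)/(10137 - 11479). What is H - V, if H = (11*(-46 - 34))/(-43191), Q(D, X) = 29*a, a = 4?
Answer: 204135469/57962322 ≈ 3.5219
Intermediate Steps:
Q(D, X) = 116 (Q(D, X) = 29*4 = 116)
V = -4699/1342 (V = (116 + 4583)/(10137 - 11479) = 4699/(-1342) = 4699*(-1/1342) = -4699/1342 ≈ -3.5015)
H = 880/43191 (H = (11*(-80))*(-1/43191) = -880*(-1/43191) = 880/43191 ≈ 0.020375)
H - V = 880/43191 - 1*(-4699/1342) = 880/43191 + 4699/1342 = 204135469/57962322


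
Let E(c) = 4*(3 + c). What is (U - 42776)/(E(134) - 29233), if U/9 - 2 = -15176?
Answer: 179342/28685 ≈ 6.2521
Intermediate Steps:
U = -136566 (U = 18 + 9*(-15176) = 18 - 136584 = -136566)
E(c) = 12 + 4*c
(U - 42776)/(E(134) - 29233) = (-136566 - 42776)/((12 + 4*134) - 29233) = -179342/((12 + 536) - 29233) = -179342/(548 - 29233) = -179342/(-28685) = -179342*(-1/28685) = 179342/28685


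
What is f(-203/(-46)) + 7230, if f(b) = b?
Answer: 332783/46 ≈ 7234.4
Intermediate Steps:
f(-203/(-46)) + 7230 = -203/(-46) + 7230 = -203*(-1/46) + 7230 = 203/46 + 7230 = 332783/46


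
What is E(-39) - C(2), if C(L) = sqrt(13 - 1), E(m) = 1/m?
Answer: -1/39 - 2*sqrt(3) ≈ -3.4897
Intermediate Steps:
C(L) = 2*sqrt(3) (C(L) = sqrt(12) = 2*sqrt(3))
E(-39) - C(2) = 1/(-39) - 2*sqrt(3) = -1/39 - 2*sqrt(3)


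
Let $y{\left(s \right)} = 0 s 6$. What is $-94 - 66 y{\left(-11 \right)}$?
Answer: $-94$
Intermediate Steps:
$y{\left(s \right)} = 0$ ($y{\left(s \right)} = 0 \cdot 6 = 0$)
$-94 - 66 y{\left(-11 \right)} = -94 - 0 = -94 + 0 = -94$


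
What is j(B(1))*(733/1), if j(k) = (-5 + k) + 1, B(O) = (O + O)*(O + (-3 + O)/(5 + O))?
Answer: -5864/3 ≈ -1954.7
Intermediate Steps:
B(O) = 2*O*(O + (-3 + O)/(5 + O)) (B(O) = (2*O)*(O + (-3 + O)/(5 + O)) = 2*O*(O + (-3 + O)/(5 + O)))
j(k) = -4 + k
j(B(1))*(733/1) = (-4 + 2*1*(-3 + 1² + 6*1)/(5 + 1))*(733/1) = (-4 + 2*1*(-3 + 1 + 6)/6)*(733*1) = (-4 + 2*1*(⅙)*4)*733 = (-4 + 4/3)*733 = -8/3*733 = -5864/3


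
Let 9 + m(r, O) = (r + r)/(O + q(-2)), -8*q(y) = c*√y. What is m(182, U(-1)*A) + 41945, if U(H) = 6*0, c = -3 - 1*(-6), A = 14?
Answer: 41936 + 1456*I*√2/3 ≈ 41936.0 + 686.37*I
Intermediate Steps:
c = 3 (c = -3 + 6 = 3)
q(y) = -3*√y/8
U(H) = 0
m(r, O) = -9 + 2*r/(O - 3*I*√2/8) (m(r, O) = -9 + (r + r)/(O - 3*I*√2/8) = -9 + (2*r)/(O - 3*I*√2/8) = -9 + 2*r/(O - 3*I*√2/8))
m(182, U(-1)*A) + 41945 = (-0*14 + 16*182 + 27*I*√2)/(8*(0*14) - 3*I*√2) + 41945 = (-72*0 + 2912 + 27*I*√2)/(8*0 - 3*I*√2) + 41945 = (0 + 2912 + 27*I*√2)/(0 - 3*I*√2) + 41945 = (2912 + 27*I*√2)/((-3*I*√2)) + 41945 = (I*√2/6)*(2912 + 27*I*√2) + 41945 = I*√2*(2912 + 27*I*√2)/6 + 41945 = 41945 + I*√2*(2912 + 27*I*√2)/6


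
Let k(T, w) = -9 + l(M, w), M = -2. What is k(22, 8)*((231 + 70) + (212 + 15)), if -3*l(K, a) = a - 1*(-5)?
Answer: -7040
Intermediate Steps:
l(K, a) = -5/3 - a/3 (l(K, a) = -(a - 1*(-5))/3 = -(a + 5)/3 = -(5 + a)/3 = -5/3 - a/3)
k(T, w) = -32/3 - w/3 (k(T, w) = -9 + (-5/3 - w/3) = -32/3 - w/3)
k(22, 8)*((231 + 70) + (212 + 15)) = (-32/3 - ⅓*8)*((231 + 70) + (212 + 15)) = (-32/3 - 8/3)*(301 + 227) = -40/3*528 = -7040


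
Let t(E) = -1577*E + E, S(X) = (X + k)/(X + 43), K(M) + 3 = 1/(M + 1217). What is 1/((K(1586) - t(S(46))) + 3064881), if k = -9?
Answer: 249467/764749368651 ≈ 3.2621e-7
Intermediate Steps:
K(M) = -3 + 1/(1217 + M) (K(M) = -3 + 1/(M + 1217) = -3 + 1/(1217 + M))
S(X) = (-9 + X)/(43 + X) (S(X) = (X - 9)/(X + 43) = (-9 + X)/(43 + X))
t(E) = -1576*E
1/((K(1586) - t(S(46))) + 3064881) = 1/(((-3650 - 3*1586)/(1217 + 1586) - (-1576)*(-9 + 46)/(43 + 46)) + 3064881) = 1/(((-3650 - 4758)/2803 - (-1576)*37/89) + 3064881) = 1/(((1/2803)*(-8408) - (-1576)*(1/89)*37) + 3064881) = 1/((-8408/2803 - (-1576)*37/89) + 3064881) = 1/((-8408/2803 - 1*(-58312/89)) + 3064881) = 1/((-8408/2803 + 58312/89) + 3064881) = 1/(162700224/249467 + 3064881) = 1/(764749368651/249467) = 249467/764749368651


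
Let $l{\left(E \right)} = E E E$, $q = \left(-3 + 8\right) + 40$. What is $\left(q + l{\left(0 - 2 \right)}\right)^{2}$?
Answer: $1369$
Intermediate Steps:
$q = 45$ ($q = 5 + 40 = 45$)
$l{\left(E \right)} = E^{3}$ ($l{\left(E \right)} = E^{2} E = E^{3}$)
$\left(q + l{\left(0 - 2 \right)}\right)^{2} = \left(45 + \left(0 - 2\right)^{3}\right)^{2} = \left(45 + \left(-2\right)^{3}\right)^{2} = \left(45 - 8\right)^{2} = 37^{2} = 1369$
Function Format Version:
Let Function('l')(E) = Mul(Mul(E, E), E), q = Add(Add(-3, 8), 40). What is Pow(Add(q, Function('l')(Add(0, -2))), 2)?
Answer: 1369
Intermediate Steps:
q = 45 (q = Add(5, 40) = 45)
Function('l')(E) = Pow(E, 3) (Function('l')(E) = Mul(Pow(E, 2), E) = Pow(E, 3))
Pow(Add(q, Function('l')(Add(0, -2))), 2) = Pow(Add(45, Pow(Add(0, -2), 3)), 2) = Pow(Add(45, Pow(-2, 3)), 2) = Pow(Add(45, -8), 2) = Pow(37, 2) = 1369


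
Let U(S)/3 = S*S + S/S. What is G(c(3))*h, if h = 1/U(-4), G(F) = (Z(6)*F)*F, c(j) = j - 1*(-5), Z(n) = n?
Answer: 128/17 ≈ 7.5294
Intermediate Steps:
U(S) = 3 + 3*S**2 (U(S) = 3*(S*S + S/S) = 3*(S**2 + 1) = 3*(1 + S**2) = 3 + 3*S**2)
c(j) = 5 + j (c(j) = j + 5 = 5 + j)
G(F) = 6*F**2 (G(F) = (6*F)*F = 6*F**2)
h = 1/51 (h = 1/(3 + 3*(-4)**2) = 1/(3 + 3*16) = 1/(3 + 48) = 1/51 ≈ 0.019608)
G(c(3))*h = (6*(5 + 3)**2)*(1/51) = (6*8**2)*(1/51) = (6*64)*(1/51) = 384*(1/51) = 128/17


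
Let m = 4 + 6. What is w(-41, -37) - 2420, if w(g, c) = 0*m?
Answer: -2420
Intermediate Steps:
m = 10
w(g, c) = 0 (w(g, c) = 0*10 = 0)
w(-41, -37) - 2420 = 0 - 2420 = -2420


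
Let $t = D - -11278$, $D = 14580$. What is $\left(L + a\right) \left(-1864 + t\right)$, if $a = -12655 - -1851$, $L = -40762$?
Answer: $-1237274604$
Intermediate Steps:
$a = -10804$ ($a = -12655 + 1851 = -10804$)
$t = 25858$ ($t = 14580 - -11278 = 14580 + 11278 = 25858$)
$\left(L + a\right) \left(-1864 + t\right) = \left(-40762 - 10804\right) \left(-1864 + 25858\right) = \left(-51566\right) 23994 = -1237274604$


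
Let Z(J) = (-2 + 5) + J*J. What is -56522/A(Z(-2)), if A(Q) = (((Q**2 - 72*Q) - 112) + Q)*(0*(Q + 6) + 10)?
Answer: 28261/2800 ≈ 10.093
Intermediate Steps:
Z(J) = 3 + J**2
A(Q) = -1120 - 710*Q + 10*Q**2 (A(Q) = ((-112 + Q**2 - 72*Q) + Q)*(0*(6 + Q) + 10) = (-112 + Q**2 - 71*Q)*(0 + 10) = (-112 + Q**2 - 71*Q)*10 = -1120 - 710*Q + 10*Q**2)
-56522/A(Z(-2)) = -56522/(-1120 - 710*(3 + (-2)**2) + 10*(3 + (-2)**2)**2) = -56522/(-1120 - 710*(3 + 4) + 10*(3 + 4)**2) = -56522/(-1120 - 710*7 + 10*7**2) = -56522/(-1120 - 4970 + 10*49) = -56522/(-1120 - 4970 + 490) = -56522/(-5600) = -56522*(-1/5600) = 28261/2800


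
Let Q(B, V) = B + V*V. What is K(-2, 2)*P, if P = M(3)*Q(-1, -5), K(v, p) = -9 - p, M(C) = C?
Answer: -792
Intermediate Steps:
Q(B, V) = B + V²
P = 72 (P = 3*(-1 + (-5)²) = 3*(-1 + 25) = 3*24 = 72)
K(-2, 2)*P = (-9 - 1*2)*72 = (-9 - 2)*72 = -11*72 = -792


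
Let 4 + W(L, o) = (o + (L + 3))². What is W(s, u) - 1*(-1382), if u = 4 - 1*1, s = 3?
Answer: 1459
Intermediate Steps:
u = 3 (u = 4 - 1 = 3)
W(L, o) = -4 + (3 + L + o)² (W(L, o) = -4 + (o + (L + 3))² = -4 + (o + (3 + L))² = -4 + (3 + L + o)²)
W(s, u) - 1*(-1382) = (-4 + (3 + 3 + 3)²) - 1*(-1382) = (-4 + 9²) + 1382 = (-4 + 81) + 1382 = 77 + 1382 = 1459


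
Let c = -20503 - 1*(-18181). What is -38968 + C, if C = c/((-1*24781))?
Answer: -965663686/24781 ≈ -38968.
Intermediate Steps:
c = -2322 (c = -20503 + 18181 = -2322)
C = 2322/24781 (C = -2322/((-1*24781)) = -2322/(-24781) = -2322*(-1/24781) = 2322/24781 ≈ 0.093701)
-38968 + C = -38968 + 2322/24781 = -965663686/24781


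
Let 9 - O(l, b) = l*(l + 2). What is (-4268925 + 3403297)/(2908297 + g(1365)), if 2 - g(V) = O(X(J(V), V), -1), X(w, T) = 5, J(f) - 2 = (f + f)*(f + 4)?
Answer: -865628/2908325 ≈ -0.29764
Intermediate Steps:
J(f) = 2 + 2*f*(4 + f) (J(f) = 2 + (f + f)*(f + 4) = 2 + (2*f)*(4 + f) = 2 + 2*f*(4 + f))
O(l, b) = 9 - l*(2 + l) (O(l, b) = 9 - l*(l + 2) = 9 - l*(2 + l))
g(V) = 28 (g(V) = 2 - (9 - 1*5² - 2*5) = 2 - (9 - 1*25 - 10) = 2 - (9 - 25 - 10) = 2 - 1*(-26) = 2 + 26 = 28)
(-4268925 + 3403297)/(2908297 + g(1365)) = (-4268925 + 3403297)/(2908297 + 28) = -865628/2908325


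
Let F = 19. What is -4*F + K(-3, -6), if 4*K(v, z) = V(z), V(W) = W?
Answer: -155/2 ≈ -77.500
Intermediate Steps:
K(v, z) = z/4
-4*F + K(-3, -6) = -4*19 + (¼)*(-6) = -76 - 3/2 = -155/2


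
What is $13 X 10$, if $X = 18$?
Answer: $2340$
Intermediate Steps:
$13 X 10 = 13 \cdot 18 \cdot 10 = 234 \cdot 10 = 2340$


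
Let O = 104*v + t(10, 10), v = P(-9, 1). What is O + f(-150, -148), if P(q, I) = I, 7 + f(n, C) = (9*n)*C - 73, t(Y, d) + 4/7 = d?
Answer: 1398834/7 ≈ 1.9983e+5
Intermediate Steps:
t(Y, d) = -4/7 + d
f(n, C) = -80 + 9*C*n (f(n, C) = -7 + ((9*n)*C - 73) = -7 + (9*C*n - 73) = -7 + (-73 + 9*C*n) = -80 + 9*C*n)
v = 1
O = 794/7 (O = 104*1 + (-4/7 + 10) = 104 + 66/7 = 794/7 ≈ 113.43)
O + f(-150, -148) = 794/7 + (-80 + 9*(-148)*(-150)) = 794/7 + (-80 + 199800) = 794/7 + 199720 = 1398834/7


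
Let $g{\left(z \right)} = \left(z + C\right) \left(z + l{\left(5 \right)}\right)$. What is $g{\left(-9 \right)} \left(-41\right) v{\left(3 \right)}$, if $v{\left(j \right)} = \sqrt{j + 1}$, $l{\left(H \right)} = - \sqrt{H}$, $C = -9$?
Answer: $-13284 - 1476 \sqrt{5} \approx -16584.0$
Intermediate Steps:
$v{\left(j \right)} = \sqrt{1 + j}$
$g{\left(z \right)} = \left(-9 + z\right) \left(z - \sqrt{5}\right)$ ($g{\left(z \right)} = \left(z - 9\right) \left(z - \sqrt{5}\right) = \left(-9 + z\right) \left(z - \sqrt{5}\right)$)
$g{\left(-9 \right)} \left(-41\right) v{\left(3 \right)} = \left(\left(-9\right)^{2} - -81 + 9 \sqrt{5} - - 9 \sqrt{5}\right) \left(-41\right) \sqrt{1 + 3} = \left(81 + 81 + 9 \sqrt{5} + 9 \sqrt{5}\right) \left(-41\right) \sqrt{4} = \left(162 + 18 \sqrt{5}\right) \left(-41\right) 2 = \left(-6642 - 738 \sqrt{5}\right) 2 = -13284 - 1476 \sqrt{5}$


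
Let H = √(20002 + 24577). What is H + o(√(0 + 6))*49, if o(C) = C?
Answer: √44579 + 49*√6 ≈ 331.16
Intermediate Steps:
H = √44579 ≈ 211.14
H + o(√(0 + 6))*49 = √44579 + √(0 + 6)*49 = √44579 + √6*49 = √44579 + 49*√6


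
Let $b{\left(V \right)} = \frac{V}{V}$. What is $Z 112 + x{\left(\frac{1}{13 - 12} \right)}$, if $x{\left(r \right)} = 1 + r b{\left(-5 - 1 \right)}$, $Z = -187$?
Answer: $-20942$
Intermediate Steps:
$b{\left(V \right)} = 1$
$x{\left(r \right)} = 1 + r$ ($x{\left(r \right)} = 1 + r 1 = 1 + r$)
$Z 112 + x{\left(\frac{1}{13 - 12} \right)} = \left(-187\right) 112 + \left(1 + \frac{1}{13 - 12}\right) = -20944 + \left(1 + 1^{-1}\right) = -20944 + \left(1 + 1\right) = -20944 + 2 = -20942$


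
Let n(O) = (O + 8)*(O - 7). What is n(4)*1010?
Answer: -36360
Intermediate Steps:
n(O) = (-7 + O)*(8 + O) (n(O) = (8 + O)*(-7 + O) = (-7 + O)*(8 + O))
n(4)*1010 = (-56 + 4 + 4**2)*1010 = (-56 + 4 + 16)*1010 = -36*1010 = -36360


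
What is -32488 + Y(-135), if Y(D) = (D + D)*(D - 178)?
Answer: 52022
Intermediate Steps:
Y(D) = 2*D*(-178 + D) (Y(D) = (2*D)*(-178 + D) = 2*D*(-178 + D))
-32488 + Y(-135) = -32488 + 2*(-135)*(-178 - 135) = -32488 + 2*(-135)*(-313) = -32488 + 84510 = 52022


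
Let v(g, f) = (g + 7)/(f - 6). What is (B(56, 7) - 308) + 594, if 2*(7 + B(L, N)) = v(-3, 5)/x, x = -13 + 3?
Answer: 1396/5 ≈ 279.20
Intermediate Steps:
x = -10
v(g, f) = (7 + g)/(-6 + f)
B(L, N) = -34/5 (B(L, N) = -7 + (((7 - 3)/(-6 + 5))/(-10))/2 = -7 + ((4/(-1))*(-1/10))/2 = -7 + (-1*4*(-1/10))/2 = -7 + (-4*(-1/10))/2 = -7 + (1/2)*(2/5) = -7 + 1/5 = -34/5)
(B(56, 7) - 308) + 594 = (-34/5 - 308) + 594 = -1574/5 + 594 = 1396/5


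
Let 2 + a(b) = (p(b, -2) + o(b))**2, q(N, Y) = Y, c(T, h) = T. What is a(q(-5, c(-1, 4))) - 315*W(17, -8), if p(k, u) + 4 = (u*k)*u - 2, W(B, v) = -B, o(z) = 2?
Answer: 5417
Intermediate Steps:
p(k, u) = -6 + k*u**2 (p(k, u) = -4 + ((u*k)*u - 2) = -4 + ((k*u)*u - 2) = -4 + (k*u**2 - 2) = -4 + (-2 + k*u**2) = -6 + k*u**2)
a(b) = -2 + (-4 + 4*b)**2 (a(b) = -2 + ((-6 + b*(-2)**2) + 2)**2 = -2 + ((-6 + b*4) + 2)**2 = -2 + ((-6 + 4*b) + 2)**2 = -2 + (-4 + 4*b)**2)
a(q(-5, c(-1, 4))) - 315*W(17, -8) = (-2 + 16*(-1 - 1)**2) - (-315)*17 = (-2 + 16*(-2)**2) - 315*(-17) = (-2 + 16*4) + 5355 = (-2 + 64) + 5355 = 62 + 5355 = 5417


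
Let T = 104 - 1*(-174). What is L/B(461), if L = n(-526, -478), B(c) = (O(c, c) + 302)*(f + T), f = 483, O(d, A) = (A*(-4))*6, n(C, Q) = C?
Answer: 263/4094941 ≈ 6.4226e-5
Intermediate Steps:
T = 278 (T = 104 + 174 = 278)
O(d, A) = -24*A (O(d, A) = -4*A*6 = -24*A)
B(c) = 229822 - 18264*c (B(c) = (-24*c + 302)*(483 + 278) = (302 - 24*c)*761 = 229822 - 18264*c)
L = -526
L/B(461) = -526/(229822 - 18264*461) = -526/(229822 - 8419704) = -526/(-8189882) = -526*(-1/8189882) = 263/4094941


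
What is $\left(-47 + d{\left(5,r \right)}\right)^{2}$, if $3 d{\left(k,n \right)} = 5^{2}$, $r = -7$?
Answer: $\frac{13456}{9} \approx 1495.1$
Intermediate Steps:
$d{\left(k,n \right)} = \frac{25}{3}$ ($d{\left(k,n \right)} = \frac{5^{2}}{3} = \frac{1}{3} \cdot 25 = \frac{25}{3}$)
$\left(-47 + d{\left(5,r \right)}\right)^{2} = \left(-47 + \frac{25}{3}\right)^{2} = \left(- \frac{116}{3}\right)^{2} = \frac{13456}{9}$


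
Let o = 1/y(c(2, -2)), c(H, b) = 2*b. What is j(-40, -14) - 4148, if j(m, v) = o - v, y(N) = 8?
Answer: -33071/8 ≈ -4133.9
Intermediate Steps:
o = 1/8 ≈ 0.12500
j(m, v) = 1/8 - v
j(-40, -14) - 4148 = (1/8 - 1*(-14)) - 4148 = (1/8 + 14) - 4148 = 113/8 - 4148 = -33071/8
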